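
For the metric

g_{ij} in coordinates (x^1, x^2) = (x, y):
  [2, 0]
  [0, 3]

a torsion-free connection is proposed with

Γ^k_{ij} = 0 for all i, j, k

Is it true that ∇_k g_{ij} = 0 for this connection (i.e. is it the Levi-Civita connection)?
Using ∇_k g_{ij} = ∂_k g_{ij} - Γ^m_{ki} g_{mj} - Γ^m_{kj} g_{im}:
e.g. ∇_y g_{xy} = (0) - (0) - (0) = 0
Every component ∇_k g_{ij} vanishes: the connection is metric compatible.
Yes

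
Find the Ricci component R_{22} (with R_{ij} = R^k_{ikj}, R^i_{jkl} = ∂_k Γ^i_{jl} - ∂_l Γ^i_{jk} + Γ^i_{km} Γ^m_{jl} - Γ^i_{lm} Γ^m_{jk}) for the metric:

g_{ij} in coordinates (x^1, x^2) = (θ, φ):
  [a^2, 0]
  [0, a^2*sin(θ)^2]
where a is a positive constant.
Non-zero Christoffel symbols (Γ^k_{ij} = Γ^k_{ji}):
Γ^θ_{φ φ} = -sin(2*θ)/2
Γ^φ_{θ φ} = 1/tan(θ)
R^θ_{φ θ φ} = ∂_θ Γ^θ_{φ φ} - ∂_φ Γ^θ_{φ θ} + Γ^θ_{θ m} Γ^m_{φ φ} - Γ^θ_{φ m} Γ^m_{φ θ}
  = (-cos(2*θ)) - (0) + (0) - (-cos(θ)^2) = sin(θ)^2
R^φ_{φ φ φ} = 0 (a repeated index in an antisymmetric pair)
R_{φφ} = R^θ_{φ θ φ} + R^φ_{φ φ φ} = (sin(θ)^2) + (0) = sin(θ)^2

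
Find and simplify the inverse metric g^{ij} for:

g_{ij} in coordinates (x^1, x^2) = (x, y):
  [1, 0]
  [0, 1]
The metric is diagonal, so g^{ij} is diagonal with entries 1/g_{ii}: diag(1, 1).
g^{ij}:
  [1, 0]
  [0, 1]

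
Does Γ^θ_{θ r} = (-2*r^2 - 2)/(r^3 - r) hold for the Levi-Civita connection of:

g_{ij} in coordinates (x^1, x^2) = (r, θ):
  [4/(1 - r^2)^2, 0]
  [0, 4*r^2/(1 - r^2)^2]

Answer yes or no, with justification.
Γ^θ_{θ r} = (1/2) g^{θθ} (∂_θ g_{θr} + ∂_r g_{θθ} - ∂_θ g_{θr}) = (1/2)((1 - r^2)^2/(4*r^2))((0) + (-8*(r^3 + r)/(r^2 - 1)^3) - (0)) = (-r^2 - 1)/(r^3 - r)
This differs from the proposed value (-2*r^2 - 2)/(r^3 - r).
No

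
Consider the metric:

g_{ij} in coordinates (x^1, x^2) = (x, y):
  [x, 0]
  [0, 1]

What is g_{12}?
With x^1 = x, x^2 = y, g_{12} = g_{xy} is the row-1, column-2 entry of the matrix.
g_{12} = 0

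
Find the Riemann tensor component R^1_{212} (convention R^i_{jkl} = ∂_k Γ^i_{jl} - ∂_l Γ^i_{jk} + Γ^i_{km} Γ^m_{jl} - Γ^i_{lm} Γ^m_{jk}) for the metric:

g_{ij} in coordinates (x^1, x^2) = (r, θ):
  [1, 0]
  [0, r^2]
Non-zero Christoffel symbols (Γ^k_{ij} = Γ^k_{ji}):
Γ^r_{θ θ} = -r
Γ^θ_{r θ} = 1/r
R^r_{θ r θ} = ∂_r Γ^r_{θ θ} - ∂_θ Γ^r_{θ r} + Γ^r_{r m} Γ^m_{θ θ} - Γ^r_{θ m} Γ^m_{θ r}
  = (-1) - (0) + (0) - (-1) = 0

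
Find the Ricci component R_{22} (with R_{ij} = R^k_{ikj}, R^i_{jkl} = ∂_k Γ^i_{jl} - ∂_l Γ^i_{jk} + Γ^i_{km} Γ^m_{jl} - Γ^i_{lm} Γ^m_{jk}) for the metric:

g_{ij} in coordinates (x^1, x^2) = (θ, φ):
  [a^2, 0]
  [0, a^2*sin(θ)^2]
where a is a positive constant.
Non-zero Christoffel symbols (Γ^k_{ij} = Γ^k_{ji}):
Γ^θ_{φ φ} = -sin(2*θ)/2
Γ^φ_{θ φ} = 1/tan(θ)
R^θ_{φ θ φ} = ∂_θ Γ^θ_{φ φ} - ∂_φ Γ^θ_{φ θ} + Γ^θ_{θ m} Γ^m_{φ φ} - Γ^θ_{φ m} Γ^m_{φ θ}
  = (-cos(2*θ)) - (0) + (0) - (-cos(θ)^2) = sin(θ)^2
R^φ_{φ φ φ} = 0 (a repeated index in an antisymmetric pair)
R_{φφ} = R^θ_{φ θ φ} + R^φ_{φ φ φ} = (sin(θ)^2) + (0) = sin(θ)^2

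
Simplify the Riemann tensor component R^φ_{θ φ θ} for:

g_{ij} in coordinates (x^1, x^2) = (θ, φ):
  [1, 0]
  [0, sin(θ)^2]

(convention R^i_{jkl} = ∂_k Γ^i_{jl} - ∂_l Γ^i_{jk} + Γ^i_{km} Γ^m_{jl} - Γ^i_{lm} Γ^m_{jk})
Non-zero Christoffel symbols (Γ^k_{ij} = Γ^k_{ji}):
Γ^θ_{φ φ} = -sin(2*θ)/2
Γ^φ_{θ φ} = 1/tan(θ)
R^φ_{θ φ θ} = ∂_φ Γ^φ_{θ θ} - ∂_θ Γ^φ_{θ φ} + Γ^φ_{φ m} Γ^m_{θ θ} - Γ^φ_{θ m} Γ^m_{θ φ}
  = (0) - (-1/sin(θ)^2) + (0) - (1/tan(θ)^2) = 1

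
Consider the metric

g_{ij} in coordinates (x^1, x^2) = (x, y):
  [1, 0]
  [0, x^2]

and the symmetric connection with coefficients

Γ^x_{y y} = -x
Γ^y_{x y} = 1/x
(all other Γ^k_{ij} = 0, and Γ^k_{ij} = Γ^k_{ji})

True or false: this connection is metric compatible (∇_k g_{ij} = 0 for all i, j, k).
Using ∇_k g_{ij} = ∂_k g_{ij} - Γ^m_{ki} g_{mj} - Γ^m_{kj} g_{im}:
e.g. ∇_x g_{yy} = (2*x) - (x) - (x) = 0
Every component ∇_k g_{ij} vanishes: the connection is metric compatible.
True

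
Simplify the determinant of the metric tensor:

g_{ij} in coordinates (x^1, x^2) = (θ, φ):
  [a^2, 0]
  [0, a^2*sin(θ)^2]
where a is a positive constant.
For a 2×2 metric: det(g) = g_{11}·g_{22} - g_{12}·g_{21}
= (a^2)·(a^2*sin(θ)^2) - (0)·(0)
= a^4*sin(θ)^2 - 0
det(g) = a^4*sin(θ)^2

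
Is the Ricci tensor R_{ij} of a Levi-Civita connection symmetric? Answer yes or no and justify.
R_{ij} = R^k_{ikj}; the pair symmetry R_{kilj} = R_{ljki} gives R_{ij} = R_{ji}.
Yes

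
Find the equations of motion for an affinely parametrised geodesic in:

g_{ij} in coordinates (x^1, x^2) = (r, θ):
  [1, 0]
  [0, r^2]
Geodesic equation: d^2x^k/dλ^2 + Γ^k_{ij} (dx^i/dλ)(dx^j/dλ) = 0.
Non-zero Christoffel symbols:
Γ^r_{θ θ} = -r
Γ^θ_{r θ} = 1/r
Substituting (the symmetric pair Γ^k_{ij}, Γ^k_{ji} combines into a factor 2):
d^2r/dλ^2 - r (dθ/dλ)^2 = 0
d^2θ/dλ^2 + (2/r) (dr/dλ)(dθ/dλ) = 0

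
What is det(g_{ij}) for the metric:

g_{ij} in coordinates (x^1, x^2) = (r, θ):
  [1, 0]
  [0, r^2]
For a 2×2 metric: det(g) = g_{11}·g_{22} - g_{12}·g_{21}
= (1)·(r^2) - (0)·(0)
= r^2 - 0
det(g) = r^2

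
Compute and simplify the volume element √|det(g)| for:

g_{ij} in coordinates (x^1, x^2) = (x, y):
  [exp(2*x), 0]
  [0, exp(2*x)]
det(g) = exp(4*x)
√|det(g)| = exp(2*x)
Volume element: dV = exp(2*x) dx dy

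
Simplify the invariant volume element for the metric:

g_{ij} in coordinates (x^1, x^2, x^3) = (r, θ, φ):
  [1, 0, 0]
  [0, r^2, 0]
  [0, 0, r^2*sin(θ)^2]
det(g) = r^4*sin(θ)^2
√|det(g)| = r^2*sin(θ) (taking 0 < θ < π so that |sin(θ)| = sin(θ))
Volume element: dV = r^2*sin(θ) dr dθ dφ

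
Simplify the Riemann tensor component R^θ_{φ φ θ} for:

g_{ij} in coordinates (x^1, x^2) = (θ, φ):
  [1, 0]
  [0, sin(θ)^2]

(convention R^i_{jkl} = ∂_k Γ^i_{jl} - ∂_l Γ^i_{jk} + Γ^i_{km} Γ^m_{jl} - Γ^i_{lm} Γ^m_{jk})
Non-zero Christoffel symbols (Γ^k_{ij} = Γ^k_{ji}):
Γ^θ_{φ φ} = -sin(2*θ)/2
Γ^φ_{θ φ} = 1/tan(θ)
R^θ_{φ φ θ} = ∂_φ Γ^θ_{φ θ} - ∂_θ Γ^θ_{φ φ} + Γ^θ_{φ m} Γ^m_{φ θ} - Γ^θ_{θ m} Γ^m_{φ φ}
  = (0) - (-cos(2*θ)) + (-cos(θ)^2) - (0) = -sin(θ)^2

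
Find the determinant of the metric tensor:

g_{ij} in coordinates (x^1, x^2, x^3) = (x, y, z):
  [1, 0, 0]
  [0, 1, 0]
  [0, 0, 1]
Diagonal metric: det(g) = g_{11}·g_{22}·g_{33}
= (1)·(1)·(1)
det(g) = 1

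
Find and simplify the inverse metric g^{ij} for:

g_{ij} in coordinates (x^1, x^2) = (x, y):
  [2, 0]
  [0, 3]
The metric is diagonal, so g^{ij} is diagonal with entries 1/g_{ii}: diag(1/2, 1/3).
g^{ij}:
  [1/2, 0]
  [0, 1/3]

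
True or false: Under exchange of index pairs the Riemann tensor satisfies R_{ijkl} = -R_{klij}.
The pair-exchange symmetry has a plus sign: R_{ijkl} = +R_{klij}.
False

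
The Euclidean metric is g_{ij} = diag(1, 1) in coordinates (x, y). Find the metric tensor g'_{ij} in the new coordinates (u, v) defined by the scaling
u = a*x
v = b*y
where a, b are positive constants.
Invert the transformation: x = u/a, y = v/b
g'_{ij} = (∂x^k/∂x'^i)(∂x^l/∂x'^j) g_{kl}; with g_{kl} = δ_{kl} this is Σ_k (∂x^k/∂x'^i)(∂x^k/∂x'^j).
Jacobian: ∂x/∂u = 1/a, ∂x/∂v = 0, ∂y/∂u = 0, ∂y/∂v = 1/b
g'_{uu} = (1/a)(1/a) + (0)(0) = 1/a^2
g'_{uv} = (1/a)(0) + (0)(1/b) = 0
g'_{vv} = (0)(0) + (1/b)(1/b) = 1/b^2
g'_{ij} = diag(1/a^2, 1/b^2)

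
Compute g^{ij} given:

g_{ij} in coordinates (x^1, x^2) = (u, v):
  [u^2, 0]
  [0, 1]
The metric is diagonal, so g^{ij} is diagonal with entries 1/g_{ii}: diag(1/(u^2), 1).
g^{ij}:
  [1/u^2, 0]
  [0, 1]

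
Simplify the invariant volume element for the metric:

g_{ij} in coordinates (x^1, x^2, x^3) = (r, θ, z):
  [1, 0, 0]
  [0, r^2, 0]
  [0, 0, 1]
det(g) = r^2
√|det(g)| = r
Volume element: dV = r dr dθ dz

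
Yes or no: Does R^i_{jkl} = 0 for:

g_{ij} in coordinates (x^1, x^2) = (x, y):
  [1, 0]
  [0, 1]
All metric components are constant, so every Christoffel symbol vanishes and R^i_{jkl} = 0.
Yes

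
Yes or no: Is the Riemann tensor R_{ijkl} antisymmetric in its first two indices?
R_{ijkl} = -R_{jikl} (follows from metric compatibility).
Yes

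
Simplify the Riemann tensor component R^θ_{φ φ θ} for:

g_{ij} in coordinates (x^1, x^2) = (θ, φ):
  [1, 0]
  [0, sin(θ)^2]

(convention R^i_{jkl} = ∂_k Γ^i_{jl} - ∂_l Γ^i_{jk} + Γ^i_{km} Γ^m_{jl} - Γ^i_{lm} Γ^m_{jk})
Non-zero Christoffel symbols (Γ^k_{ij} = Γ^k_{ji}):
Γ^θ_{φ φ} = -sin(2*θ)/2
Γ^φ_{θ φ} = 1/tan(θ)
R^θ_{φ φ θ} = ∂_φ Γ^θ_{φ θ} - ∂_θ Γ^θ_{φ φ} + Γ^θ_{φ m} Γ^m_{φ θ} - Γ^θ_{θ m} Γ^m_{φ φ}
  = (0) - (-cos(2*θ)) + (-cos(θ)^2) - (0) = -sin(θ)^2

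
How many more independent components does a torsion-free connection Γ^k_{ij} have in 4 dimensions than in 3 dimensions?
Independent components in n dimensions: n × n(n+1)/2 = n^2(n+1)/2.
4D: 4 × 10 = 40
3D: 3 × 6 = 18
Difference = 40 - 18 = 22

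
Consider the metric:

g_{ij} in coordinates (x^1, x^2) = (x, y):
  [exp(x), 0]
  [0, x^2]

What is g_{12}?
With x^1 = x, x^2 = y, g_{12} = g_{xy} is the row-1, column-2 entry of the matrix.
g_{12} = 0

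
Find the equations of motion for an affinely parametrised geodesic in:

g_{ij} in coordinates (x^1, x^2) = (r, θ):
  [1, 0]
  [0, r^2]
Geodesic equation: d^2x^k/dλ^2 + Γ^k_{ij} (dx^i/dλ)(dx^j/dλ) = 0.
Non-zero Christoffel symbols:
Γ^r_{θ θ} = -r
Γ^θ_{r θ} = 1/r
Substituting (the symmetric pair Γ^k_{ij}, Γ^k_{ji} combines into a factor 2):
d^2r/dλ^2 - r (dθ/dλ)^2 = 0
d^2θ/dλ^2 + (2/r) (dr/dλ)(dθ/dλ) = 0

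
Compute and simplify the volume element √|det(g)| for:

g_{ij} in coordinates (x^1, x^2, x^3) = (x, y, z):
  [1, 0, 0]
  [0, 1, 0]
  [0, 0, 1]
det(g) = 1
√|det(g)| = 1
Volume element: dV = 1 dx dy dz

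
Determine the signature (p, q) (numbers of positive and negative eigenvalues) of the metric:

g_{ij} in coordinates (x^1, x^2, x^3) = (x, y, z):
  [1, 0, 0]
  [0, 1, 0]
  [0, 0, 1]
The metric is diagonal, so its eigenvalues are the diagonal entries: 1, 1, 1 (at a generic point, where coordinate-dependent entries are positive).
3 positive, 0 negative.
(3, 0) - Riemannian (positive definite)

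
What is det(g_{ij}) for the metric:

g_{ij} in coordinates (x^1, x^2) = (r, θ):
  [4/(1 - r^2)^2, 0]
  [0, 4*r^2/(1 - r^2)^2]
For a 2×2 metric: det(g) = g_{11}·g_{22} - g_{12}·g_{21}
= (4/(1 - r^2)^2)·(4*r^2/(1 - r^2)^2) - (0)·(0)
= 16*r^2/(1 - r^2)^4 - 0
det(g) = 16*r^2/(1 - r^2)^4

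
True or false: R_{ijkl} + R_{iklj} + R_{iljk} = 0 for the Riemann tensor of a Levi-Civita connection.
This is the first (algebraic) Bianchi identity.
True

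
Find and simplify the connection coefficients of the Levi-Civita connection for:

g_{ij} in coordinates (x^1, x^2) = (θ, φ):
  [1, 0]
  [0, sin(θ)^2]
Using Γ^k_{ij} = (1/2) g^{km} (∂_i g_{mj} + ∂_j g_{mi} - ∂_m g_{ij}); the metric is diagonal, so only the m = k term contributes.
Non-zero symbols (using the symmetry Γ^k_{ij} = Γ^k_{ji}):
Γ^θ_{φ φ} = (1/2) g^{θθ} (∂_φ g_{θφ} + ∂_φ g_{θφ} - ∂_θ g_{φφ}) = (1/2)(1)((0) + (0) - (sin(2*θ))) = -sin(2*θ)/2
Γ^φ_{θ φ} = (1/2) g^{φφ} (∂_θ g_{φφ} + ∂_φ g_{φθ} - ∂_φ g_{θφ}) = (1/2)(1/sin(θ)^2)((sin(2*θ)) + (0) - (0)) = 1/tan(θ)
All other Christoffel symbols are zero.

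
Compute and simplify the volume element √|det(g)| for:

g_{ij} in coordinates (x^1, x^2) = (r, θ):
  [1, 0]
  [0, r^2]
det(g) = r^2
√|det(g)| = r
Volume element: dV = r dr dθ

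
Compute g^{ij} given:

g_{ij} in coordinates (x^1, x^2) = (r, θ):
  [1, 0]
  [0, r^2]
The metric is diagonal, so g^{ij} is diagonal with entries 1/g_{ii}: diag(1, 1/(r^2)).
g^{ij}:
  [1, 0]
  [0, 1/r^2]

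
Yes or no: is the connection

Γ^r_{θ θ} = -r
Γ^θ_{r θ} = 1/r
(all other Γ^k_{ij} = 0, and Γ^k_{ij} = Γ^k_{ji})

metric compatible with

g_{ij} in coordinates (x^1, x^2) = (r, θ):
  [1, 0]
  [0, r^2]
Using ∇_k g_{ij} = ∂_k g_{ij} - Γ^m_{ki} g_{mj} - Γ^m_{kj} g_{im}:
e.g. ∇_r g_{θθ} = (2*r) - (r) - (r) = 0
Every component ∇_k g_{ij} vanishes: the connection is metric compatible.
Yes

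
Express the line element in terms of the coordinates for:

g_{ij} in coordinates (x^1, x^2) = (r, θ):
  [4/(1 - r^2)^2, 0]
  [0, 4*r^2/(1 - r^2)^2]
ds^2 = g_{ij} dx^i dx^j; only the non-zero components contribute.
ds^2 = (4/(1 - r^2)^2) dr^2 + (4*r^2/(1 - r^2)^2) dθ^2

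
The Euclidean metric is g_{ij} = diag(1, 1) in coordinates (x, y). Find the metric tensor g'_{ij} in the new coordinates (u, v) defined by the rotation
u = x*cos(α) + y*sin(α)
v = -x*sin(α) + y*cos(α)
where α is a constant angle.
Invert the transformation: x = u*cos(α) - v*sin(α), y = u*sin(α) + v*cos(α)
g'_{ij} = (∂x^k/∂x'^i)(∂x^l/∂x'^j) g_{kl}; with g_{kl} = δ_{kl} this is Σ_k (∂x^k/∂x'^i)(∂x^k/∂x'^j).
Jacobian: ∂x/∂u = cos(α), ∂x/∂v = -sin(α), ∂y/∂u = sin(α), ∂y/∂v = cos(α)
g'_{uu} = (cos(α))(cos(α)) + (sin(α))(sin(α)) = 1
g'_{uv} = (cos(α))(-sin(α)) + (sin(α))(cos(α)) = 0
g'_{vv} = (-sin(α))(-sin(α)) + (cos(α))(cos(α)) = 1
g'_{ij} = diag(1, 1)
The Euclidean metric is invariant under rotations.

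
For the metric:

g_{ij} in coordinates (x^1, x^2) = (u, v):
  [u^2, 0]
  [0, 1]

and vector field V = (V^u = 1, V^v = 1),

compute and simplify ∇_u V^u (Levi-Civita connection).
Non-zero Christoffel symbols:
Γ^u_{u u} = 1/u
∇_u V^u = ∂_u V^u + Γ^u_{u j} V^j
  = (0) + (1/u)(1) + (0)(1)
  = 1/u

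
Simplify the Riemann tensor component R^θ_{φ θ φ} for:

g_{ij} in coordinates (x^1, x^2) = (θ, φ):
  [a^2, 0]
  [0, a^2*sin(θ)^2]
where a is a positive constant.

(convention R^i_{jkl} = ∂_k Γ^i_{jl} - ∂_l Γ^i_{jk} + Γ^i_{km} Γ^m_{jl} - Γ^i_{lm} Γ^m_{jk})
Non-zero Christoffel symbols (Γ^k_{ij} = Γ^k_{ji}):
Γ^θ_{φ φ} = -sin(2*θ)/2
Γ^φ_{θ φ} = 1/tan(θ)
R^θ_{φ θ φ} = ∂_θ Γ^θ_{φ φ} - ∂_φ Γ^θ_{φ θ} + Γ^θ_{θ m} Γ^m_{φ φ} - Γ^θ_{φ m} Γ^m_{φ θ}
  = (-cos(2*θ)) - (0) + (0) - (-cos(θ)^2) = sin(θ)^2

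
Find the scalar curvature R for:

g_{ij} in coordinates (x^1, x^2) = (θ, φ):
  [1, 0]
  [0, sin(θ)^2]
Non-zero Christoffel symbols (Γ^k_{ij} = Γ^k_{ji}):
Γ^θ_{φ φ} = -sin(2*θ)/2
Γ^φ_{θ φ} = 1/tan(θ)
Ricci tensor (R_{ij} = R^k_{ikj}): R_{θθ} = 1, R_{θφ} = 0, R_{φφ} = sin(θ)^2
Inverse metric: g^{θθ} = 1, g^{φφ} = 1/sin(θ)^2
R = g^{ij} R_{ij} = (1)(1) + (1/sin(θ)^2)(sin(θ)^2) = 2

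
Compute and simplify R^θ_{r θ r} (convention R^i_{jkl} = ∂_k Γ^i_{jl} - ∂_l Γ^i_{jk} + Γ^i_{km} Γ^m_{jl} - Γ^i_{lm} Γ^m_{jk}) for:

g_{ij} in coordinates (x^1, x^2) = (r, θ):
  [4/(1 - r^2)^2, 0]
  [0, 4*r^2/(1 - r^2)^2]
Non-zero Christoffel symbols (Γ^k_{ij} = Γ^k_{ji}):
Γ^r_{r r} = 2*r/(1 - r^2)
Γ^r_{θ θ} = (r^3 + r)/(r^2 - 1)
Γ^θ_{r θ} = (-r^2 - 1)/(r^3 - r)
R^θ_{r θ r} = ∂_θ Γ^θ_{r r} - ∂_r Γ^θ_{r θ} + Γ^θ_{θ m} Γ^m_{r r} - Γ^θ_{r m} Γ^m_{r θ}
  = (0) - ((r^4 + 4*r^2 - 1)/(r^3 - r)^2) + (2*(r^2 + 1)/(r^2 - 1)^2) - ((r^2 + 1)^2/(r^3 - r)^2) = -4/(r^2 - 1)^2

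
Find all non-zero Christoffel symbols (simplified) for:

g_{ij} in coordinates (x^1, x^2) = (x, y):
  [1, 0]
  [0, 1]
Using Γ^k_{ij} = (1/2) g^{km} (∂_i g_{mj} + ∂_j g_{mi} - ∂_m g_{ij}); the metric is diagonal, so only the m = k term contributes.
Every metric component is constant, so all ∂_m g_{ij} = 0 and every Christoffel symbol vanishes.
All Christoffel symbols are zero.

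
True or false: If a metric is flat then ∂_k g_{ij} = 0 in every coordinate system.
Flatness means R^i_{jkl} = 0; the components can still vary, e.g. the flat plane in polar coordinates has g_{θθ} = r^2.
False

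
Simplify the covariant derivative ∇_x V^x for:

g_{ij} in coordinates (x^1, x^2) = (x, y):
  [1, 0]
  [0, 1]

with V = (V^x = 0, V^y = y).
All Christoffel symbols are zero.
∇_x V^x = ∂_x V^x + Γ^x_{x j} V^j
  = (0) + (0)(0) + (0)(y)
  = 0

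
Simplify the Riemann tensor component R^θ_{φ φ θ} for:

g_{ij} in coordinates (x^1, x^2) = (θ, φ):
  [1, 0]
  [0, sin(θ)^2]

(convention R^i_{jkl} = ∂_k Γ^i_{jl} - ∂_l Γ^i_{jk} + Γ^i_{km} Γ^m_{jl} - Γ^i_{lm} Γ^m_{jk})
Non-zero Christoffel symbols (Γ^k_{ij} = Γ^k_{ji}):
Γ^θ_{φ φ} = -sin(2*θ)/2
Γ^φ_{θ φ} = 1/tan(θ)
R^θ_{φ φ θ} = ∂_φ Γ^θ_{φ θ} - ∂_θ Γ^θ_{φ φ} + Γ^θ_{φ m} Γ^m_{φ θ} - Γ^θ_{θ m} Γ^m_{φ φ}
  = (0) - (-cos(2*θ)) + (-cos(θ)^2) - (0) = -sin(θ)^2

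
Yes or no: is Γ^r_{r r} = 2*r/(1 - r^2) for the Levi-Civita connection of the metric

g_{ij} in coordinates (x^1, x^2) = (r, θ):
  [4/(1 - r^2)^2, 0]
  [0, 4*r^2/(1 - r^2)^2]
Γ^r_{r r} = (1/2) g^{rr} (∂_r g_{rr} + ∂_r g_{rr} - ∂_r g_{rr}) = (1/2)((1 - r^2)^2/4)((16*r/(1 - r^2)^3) + (16*r/(1 - r^2)^3) - (16*r/(1 - r^2)^3)) = 2*r/(1 - r^2)
This equals the proposed value 2*r/(1 - r^2).
Yes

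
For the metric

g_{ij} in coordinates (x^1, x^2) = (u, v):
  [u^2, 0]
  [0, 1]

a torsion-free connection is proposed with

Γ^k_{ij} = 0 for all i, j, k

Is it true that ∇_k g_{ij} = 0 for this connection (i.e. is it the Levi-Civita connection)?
Using ∇_k g_{ij} = ∂_k g_{ij} - Γ^m_{ki} g_{mj} - Γ^m_{kj} g_{im}:
∇_u g_{uu} = (2*u) - (0) - (0) = 2*u ≠ 0
So the connection is not metric compatible (it is not the Levi-Civita connection).
No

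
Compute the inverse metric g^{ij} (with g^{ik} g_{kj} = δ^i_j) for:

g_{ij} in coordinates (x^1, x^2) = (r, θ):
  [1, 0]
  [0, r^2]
The metric is diagonal, so g^{ij} is diagonal with entries 1/g_{ii}: diag(1, 1/(r^2)).
g^{ij}:
  [1, 0]
  [0, 1/r^2]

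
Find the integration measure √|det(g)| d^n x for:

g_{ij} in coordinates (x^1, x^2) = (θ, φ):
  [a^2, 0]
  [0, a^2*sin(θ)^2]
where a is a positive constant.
det(g) = a^4*sin(θ)^2
√|det(g)| = a^2*sin(θ) (taking 0 < θ < π so that |sin(θ)| = sin(θ))
Volume element: dV = a^2*sin(θ) dθ dφ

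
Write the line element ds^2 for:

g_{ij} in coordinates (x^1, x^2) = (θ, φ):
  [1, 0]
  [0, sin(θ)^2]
ds^2 = g_{ij} dx^i dx^j; only the non-zero components contribute.
ds^2 = dθ^2 + sin(θ)^2 dφ^2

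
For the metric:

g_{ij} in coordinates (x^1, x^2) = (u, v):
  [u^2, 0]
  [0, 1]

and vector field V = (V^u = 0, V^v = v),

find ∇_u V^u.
Non-zero Christoffel symbols:
Γ^u_{u u} = 1/u
∇_u V^u = ∂_u V^u + Γ^u_{u j} V^j
  = (0) + (1/u)(0) + (0)(v)
  = 0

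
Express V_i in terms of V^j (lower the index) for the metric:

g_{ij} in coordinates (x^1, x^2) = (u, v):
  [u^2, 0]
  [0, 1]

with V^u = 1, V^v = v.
V_i = g_{ij} V^j:
V_u = (u^2)(1) + (0)(v) = u^2
V_v = (0)(1) + (1)(v) = v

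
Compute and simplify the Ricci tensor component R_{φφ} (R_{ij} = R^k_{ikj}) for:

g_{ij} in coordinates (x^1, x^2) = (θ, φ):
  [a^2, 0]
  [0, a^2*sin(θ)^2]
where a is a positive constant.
Non-zero Christoffel symbols (Γ^k_{ij} = Γ^k_{ji}):
Γ^θ_{φ φ} = -sin(2*θ)/2
Γ^φ_{θ φ} = 1/tan(θ)
R^θ_{φ θ φ} = ∂_θ Γ^θ_{φ φ} - ∂_φ Γ^θ_{φ θ} + Γ^θ_{θ m} Γ^m_{φ φ} - Γ^θ_{φ m} Γ^m_{φ θ}
  = (-cos(2*θ)) - (0) + (0) - (-cos(θ)^2) = sin(θ)^2
R^φ_{φ φ φ} = 0 (a repeated index in an antisymmetric pair)
R_{φφ} = R^θ_{φ θ φ} + R^φ_{φ φ φ} = (sin(θ)^2) + (0) = sin(θ)^2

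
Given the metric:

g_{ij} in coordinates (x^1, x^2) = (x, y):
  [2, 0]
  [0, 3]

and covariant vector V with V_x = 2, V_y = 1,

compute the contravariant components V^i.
Inverse metric (diagonal): g^{xx} = 1/2, g^{yy} = 1/3
V^i = g^{ij} V_j:
V^x = (1/2)(2) + (0)(1) = 1
V^y = (0)(2) + (1/3)(1) = 1/3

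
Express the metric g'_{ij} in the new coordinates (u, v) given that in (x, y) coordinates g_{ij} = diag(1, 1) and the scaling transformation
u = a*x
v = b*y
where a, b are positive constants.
Invert the transformation: x = u/a, y = v/b
g'_{ij} = (∂x^k/∂x'^i)(∂x^l/∂x'^j) g_{kl}; with g_{kl} = δ_{kl} this is Σ_k (∂x^k/∂x'^i)(∂x^k/∂x'^j).
Jacobian: ∂x/∂u = 1/a, ∂x/∂v = 0, ∂y/∂u = 0, ∂y/∂v = 1/b
g'_{uu} = (1/a)(1/a) + (0)(0) = 1/a^2
g'_{uv} = (1/a)(0) + (0)(1/b) = 0
g'_{vv} = (0)(0) + (1/b)(1/b) = 1/b^2
g'_{ij} = diag(1/a^2, 1/b^2)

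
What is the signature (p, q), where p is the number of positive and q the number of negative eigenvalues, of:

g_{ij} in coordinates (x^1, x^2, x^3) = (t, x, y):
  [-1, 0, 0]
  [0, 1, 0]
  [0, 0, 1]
The metric is diagonal, so its eigenvalues are the diagonal entries: -1, 1, 1 (at a generic point, where coordinate-dependent entries are positive).
2 positive, 1 negative.
(2, 1) - Lorentzian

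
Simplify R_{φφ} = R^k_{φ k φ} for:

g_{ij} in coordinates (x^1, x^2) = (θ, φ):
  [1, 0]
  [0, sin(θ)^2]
Non-zero Christoffel symbols (Γ^k_{ij} = Γ^k_{ji}):
Γ^θ_{φ φ} = -sin(2*θ)/2
Γ^φ_{θ φ} = 1/tan(θ)
R^θ_{φ θ φ} = ∂_θ Γ^θ_{φ φ} - ∂_φ Γ^θ_{φ θ} + Γ^θ_{θ m} Γ^m_{φ φ} - Γ^θ_{φ m} Γ^m_{φ θ}
  = (-cos(2*θ)) - (0) + (0) - (-cos(θ)^2) = sin(θ)^2
R^φ_{φ φ φ} = 0 (a repeated index in an antisymmetric pair)
R_{φφ} = R^θ_{φ θ φ} + R^φ_{φ φ φ} = (sin(θ)^2) + (0) = sin(θ)^2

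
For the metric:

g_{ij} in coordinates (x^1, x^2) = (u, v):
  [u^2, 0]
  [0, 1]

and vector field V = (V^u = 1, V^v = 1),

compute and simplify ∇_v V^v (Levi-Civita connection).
Non-zero Christoffel symbols:
Γ^u_{u u} = 1/u
∇_v V^v = ∂_v V^v + Γ^v_{v j} V^j
  = (0) + (0)(1) + (0)(1)
  = 0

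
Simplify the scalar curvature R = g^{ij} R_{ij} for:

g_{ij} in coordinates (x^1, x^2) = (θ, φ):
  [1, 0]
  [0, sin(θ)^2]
Non-zero Christoffel symbols (Γ^k_{ij} = Γ^k_{ji}):
Γ^θ_{φ φ} = -sin(2*θ)/2
Γ^φ_{θ φ} = 1/tan(θ)
Ricci tensor (R_{ij} = R^k_{ikj}): R_{θθ} = 1, R_{θφ} = 0, R_{φφ} = sin(θ)^2
Inverse metric: g^{θθ} = 1, g^{φφ} = 1/sin(θ)^2
R = g^{ij} R_{ij} = (1)(1) + (1/sin(θ)^2)(sin(θ)^2) = 2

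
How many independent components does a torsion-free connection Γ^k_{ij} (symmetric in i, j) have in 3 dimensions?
Γ^k_{ij} has n choices for the upper index and n(n+1)/2 independent symmetric lower index pairs.
Total = 3 × 3×4/2 = 3 × 6 = 18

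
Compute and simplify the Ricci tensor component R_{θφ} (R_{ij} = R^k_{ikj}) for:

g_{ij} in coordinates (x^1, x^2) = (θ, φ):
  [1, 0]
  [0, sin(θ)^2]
Non-zero Christoffel symbols (Γ^k_{ij} = Γ^k_{ji}):
Γ^θ_{φ φ} = -sin(2*θ)/2
Γ^φ_{θ φ} = 1/tan(θ)
R^θ_{θ θ φ} = 0 (a repeated index in an antisymmetric pair)
R^φ_{θ φ φ} = 0 (a repeated index in an antisymmetric pair)
R_{θφ} = R^θ_{θ θ φ} + R^φ_{θ φ φ} = (0) + (0) = 0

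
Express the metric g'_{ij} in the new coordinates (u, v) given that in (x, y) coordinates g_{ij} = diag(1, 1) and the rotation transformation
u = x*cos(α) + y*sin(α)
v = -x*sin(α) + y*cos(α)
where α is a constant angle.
Invert the transformation: x = u*cos(α) - v*sin(α), y = u*sin(α) + v*cos(α)
g'_{ij} = (∂x^k/∂x'^i)(∂x^l/∂x'^j) g_{kl}; with g_{kl} = δ_{kl} this is Σ_k (∂x^k/∂x'^i)(∂x^k/∂x'^j).
Jacobian: ∂x/∂u = cos(α), ∂x/∂v = -sin(α), ∂y/∂u = sin(α), ∂y/∂v = cos(α)
g'_{uu} = (cos(α))(cos(α)) + (sin(α))(sin(α)) = 1
g'_{uv} = (cos(α))(-sin(α)) + (sin(α))(cos(α)) = 0
g'_{vv} = (-sin(α))(-sin(α)) + (cos(α))(cos(α)) = 1
g'_{ij} = diag(1, 1)
The Euclidean metric is invariant under rotations.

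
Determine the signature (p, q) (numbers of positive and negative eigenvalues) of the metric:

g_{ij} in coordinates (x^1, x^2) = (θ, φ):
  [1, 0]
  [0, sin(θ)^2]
The metric is diagonal, so its eigenvalues are the diagonal entries: 1, sin(θ)^2 (at a generic point, where coordinate-dependent entries are positive).
2 positive, 0 negative.
(2, 0) - Riemannian (positive definite)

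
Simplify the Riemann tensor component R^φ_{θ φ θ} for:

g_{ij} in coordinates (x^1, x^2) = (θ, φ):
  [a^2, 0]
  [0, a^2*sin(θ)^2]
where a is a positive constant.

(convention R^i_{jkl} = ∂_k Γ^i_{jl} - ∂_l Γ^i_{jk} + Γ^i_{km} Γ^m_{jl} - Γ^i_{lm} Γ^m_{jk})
Non-zero Christoffel symbols (Γ^k_{ij} = Γ^k_{ji}):
Γ^θ_{φ φ} = -sin(2*θ)/2
Γ^φ_{θ φ} = 1/tan(θ)
R^φ_{θ φ θ} = ∂_φ Γ^φ_{θ θ} - ∂_θ Γ^φ_{θ φ} + Γ^φ_{φ m} Γ^m_{θ θ} - Γ^φ_{θ m} Γ^m_{θ φ}
  = (0) - (-1/sin(θ)^2) + (0) - (1/tan(θ)^2) = 1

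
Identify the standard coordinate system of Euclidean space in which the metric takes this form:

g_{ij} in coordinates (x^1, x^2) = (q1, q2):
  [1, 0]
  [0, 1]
All components are constant and the metric is the identity, i.e. orthonormal rectilinear coordinates.
Cartesian (2D) coordinates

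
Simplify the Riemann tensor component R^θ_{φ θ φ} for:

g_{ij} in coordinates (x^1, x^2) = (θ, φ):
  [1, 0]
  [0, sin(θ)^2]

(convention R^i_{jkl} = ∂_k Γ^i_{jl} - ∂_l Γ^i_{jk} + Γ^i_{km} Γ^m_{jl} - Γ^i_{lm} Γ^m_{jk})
Non-zero Christoffel symbols (Γ^k_{ij} = Γ^k_{ji}):
Γ^θ_{φ φ} = -sin(2*θ)/2
Γ^φ_{θ φ} = 1/tan(θ)
R^θ_{φ θ φ} = ∂_θ Γ^θ_{φ φ} - ∂_φ Γ^θ_{φ θ} + Γ^θ_{θ m} Γ^m_{φ φ} - Γ^θ_{φ m} Γ^m_{φ θ}
  = (-cos(2*θ)) - (0) + (0) - (-cos(θ)^2) = sin(θ)^2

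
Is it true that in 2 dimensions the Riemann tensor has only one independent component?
The number of independent components is n^2(n^2-1)/12 = 4·3/12 = 1 for n = 2 (e.g. R_{1212}).
Yes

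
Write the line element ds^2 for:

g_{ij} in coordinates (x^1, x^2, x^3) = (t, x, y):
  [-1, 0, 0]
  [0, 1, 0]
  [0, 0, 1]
ds^2 = g_{ij} dx^i dx^j; only the non-zero components contribute.
ds^2 = -dt^2 + dx^2 + dy^2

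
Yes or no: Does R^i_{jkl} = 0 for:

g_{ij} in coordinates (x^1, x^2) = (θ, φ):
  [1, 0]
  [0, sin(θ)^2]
Non-zero Christoffel symbols:
Γ^θ_{φ φ} = -sin(2*θ)/2
Γ^φ_{θ φ} = 1/tan(θ)
Ricci tensor: R_{θθ} = 1, R_{θφ} = 0, R_{φφ} = sin(θ)^2
The Ricci tensor is non-zero, so the Riemann tensor is non-zero: not flat.
No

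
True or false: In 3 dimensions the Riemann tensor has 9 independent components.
n^2(n^2-1)/12 = 9·8/12 = 6 independent components for n = 3.
False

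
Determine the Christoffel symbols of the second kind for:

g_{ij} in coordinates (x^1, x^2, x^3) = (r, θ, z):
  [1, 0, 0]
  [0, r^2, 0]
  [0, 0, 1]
Using Γ^k_{ij} = (1/2) g^{km} (∂_i g_{mj} + ∂_j g_{mi} - ∂_m g_{ij}); the metric is diagonal, so only the m = k term contributes.
Non-zero symbols (using the symmetry Γ^k_{ij} = Γ^k_{ji}):
Γ^r_{θ θ} = (1/2) g^{rr} (∂_θ g_{rθ} + ∂_θ g_{rθ} - ∂_r g_{θθ}) = (1/2)(1)((0) + (0) - (2*r)) = -r
Γ^θ_{r θ} = (1/2) g^{θθ} (∂_r g_{θθ} + ∂_θ g_{θr} - ∂_θ g_{rθ}) = (1/2)(1/r^2)((2*r) + (0) - (0)) = 1/r
All other Christoffel symbols are zero.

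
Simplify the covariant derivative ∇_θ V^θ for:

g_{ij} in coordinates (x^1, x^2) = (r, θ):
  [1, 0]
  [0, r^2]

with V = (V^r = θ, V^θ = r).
Non-zero Christoffel symbols:
Γ^r_{θ θ} = -r
Γ^θ_{r θ} = 1/r
∇_θ V^θ = ∂_θ V^θ + Γ^θ_{θ j} V^j
  = (0) + (1/r)(θ) + (0)(r)
  = θ/r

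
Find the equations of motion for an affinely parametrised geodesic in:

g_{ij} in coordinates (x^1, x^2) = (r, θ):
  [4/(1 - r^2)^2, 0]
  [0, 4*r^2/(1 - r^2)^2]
Geodesic equation: d^2x^k/dλ^2 + Γ^k_{ij} (dx^i/dλ)(dx^j/dλ) = 0.
Non-zero Christoffel symbols:
Γ^r_{r r} = 2*r/(1 - r^2)
Γ^r_{θ θ} = (r^3 + r)/(r^2 - 1)
Γ^θ_{r θ} = (-r^2 - 1)/(r^3 - r)
Substituting (the symmetric pair Γ^k_{ij}, Γ^k_{ji} combines into a factor 2):
d^2r/dλ^2 + (2*r/(1 - r^2)) (dr/dλ)^2 + ((r^3 + r)/(r^2 - 1)) (dθ/dλ)^2 = 0
d^2θ/dλ^2 + ((-2*r^2 - 2)/(r^3 - r)) (dr/dλ)(dθ/dλ) = 0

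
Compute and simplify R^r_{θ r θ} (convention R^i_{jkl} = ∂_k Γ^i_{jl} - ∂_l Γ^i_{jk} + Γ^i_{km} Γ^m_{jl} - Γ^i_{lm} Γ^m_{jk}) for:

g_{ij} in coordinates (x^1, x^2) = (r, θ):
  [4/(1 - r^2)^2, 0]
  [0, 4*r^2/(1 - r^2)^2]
Non-zero Christoffel symbols (Γ^k_{ij} = Γ^k_{ji}):
Γ^r_{r r} = 2*r/(1 - r^2)
Γ^r_{θ θ} = (r^3 + r)/(r^2 - 1)
Γ^θ_{r θ} = (-r^2 - 1)/(r^3 - r)
R^r_{θ r θ} = ∂_r Γ^r_{θ θ} - ∂_θ Γ^r_{θ r} + Γ^r_{r m} Γ^m_{θ θ} - Γ^r_{θ m} Γ^m_{θ r}
  = ((r^4 - 4*r^2 - 1)/(r^2 - 1)^2) - (0) + (-2*r^2*(r^2 + 1)/(r^2 - 1)^2) - (-(r^2 + 1)^2/(r^2 - 1)^2) = -4*r^2/(r^2 - 1)^2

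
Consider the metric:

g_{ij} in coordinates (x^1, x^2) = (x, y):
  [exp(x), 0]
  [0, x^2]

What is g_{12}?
With x^1 = x, x^2 = y, g_{12} = g_{xy} is the row-1, column-2 entry of the matrix.
g_{12} = 0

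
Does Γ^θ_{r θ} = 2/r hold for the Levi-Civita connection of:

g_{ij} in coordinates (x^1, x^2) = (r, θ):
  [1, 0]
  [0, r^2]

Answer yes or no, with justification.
Γ^θ_{r θ} = (1/2) g^{θθ} (∂_r g_{θθ} + ∂_θ g_{θr} - ∂_θ g_{rθ}) = (1/2)(1/r^2)((2*r) + (0) - (0)) = 1/r
This differs from the proposed value 2/r.
No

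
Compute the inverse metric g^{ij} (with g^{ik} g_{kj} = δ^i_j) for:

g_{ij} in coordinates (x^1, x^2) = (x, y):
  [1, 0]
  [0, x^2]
The metric is diagonal, so g^{ij} is diagonal with entries 1/g_{ii}: diag(1, 1/(x^2)).
g^{ij}:
  [1, 0]
  [0, 1/x^2]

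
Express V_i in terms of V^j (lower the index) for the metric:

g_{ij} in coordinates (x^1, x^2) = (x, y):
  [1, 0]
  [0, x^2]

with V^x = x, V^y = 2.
V_i = g_{ij} V^j:
V_x = (1)(x) + (0)(2) = x
V_y = (0)(x) + (x^2)(2) = 2*x^2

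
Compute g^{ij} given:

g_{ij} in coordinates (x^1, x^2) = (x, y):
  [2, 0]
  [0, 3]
The metric is diagonal, so g^{ij} is diagonal with entries 1/g_{ii}: diag(1/2, 1/3).
g^{ij}:
  [1/2, 0]
  [0, 1/3]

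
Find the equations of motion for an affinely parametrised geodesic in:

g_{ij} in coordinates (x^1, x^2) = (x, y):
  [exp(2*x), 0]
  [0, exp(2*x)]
Geodesic equation: d^2x^k/dλ^2 + Γ^k_{ij} (dx^i/dλ)(dx^j/dλ) = 0.
Non-zero Christoffel symbols:
Γ^x_{x x} = 1
Γ^x_{y y} = -1
Γ^y_{x y} = 1
Substituting (the symmetric pair Γ^k_{ij}, Γ^k_{ji} combines into a factor 2):
d^2x/dλ^2 + (dx/dλ)^2 - (dy/dλ)^2 = 0
d^2y/dλ^2 + 2 (dx/dλ)(dy/dλ) = 0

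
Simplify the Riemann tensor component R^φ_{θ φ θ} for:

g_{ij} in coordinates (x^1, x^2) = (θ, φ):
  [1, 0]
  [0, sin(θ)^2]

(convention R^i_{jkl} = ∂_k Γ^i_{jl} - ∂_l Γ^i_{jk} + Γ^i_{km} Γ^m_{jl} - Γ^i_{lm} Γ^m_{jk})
Non-zero Christoffel symbols (Γ^k_{ij} = Γ^k_{ji}):
Γ^θ_{φ φ} = -sin(2*θ)/2
Γ^φ_{θ φ} = 1/tan(θ)
R^φ_{θ φ θ} = ∂_φ Γ^φ_{θ θ} - ∂_θ Γ^φ_{θ φ} + Γ^φ_{φ m} Γ^m_{θ θ} - Γ^φ_{θ m} Γ^m_{θ φ}
  = (0) - (-1/sin(θ)^2) + (0) - (1/tan(θ)^2) = 1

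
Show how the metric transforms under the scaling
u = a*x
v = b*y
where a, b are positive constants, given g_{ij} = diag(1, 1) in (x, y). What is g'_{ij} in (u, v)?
Invert the transformation: x = u/a, y = v/b
g'_{ij} = (∂x^k/∂x'^i)(∂x^l/∂x'^j) g_{kl}; with g_{kl} = δ_{kl} this is Σ_k (∂x^k/∂x'^i)(∂x^k/∂x'^j).
Jacobian: ∂x/∂u = 1/a, ∂x/∂v = 0, ∂y/∂u = 0, ∂y/∂v = 1/b
g'_{uu} = (1/a)(1/a) + (0)(0) = 1/a^2
g'_{uv} = (1/a)(0) + (0)(1/b) = 0
g'_{vv} = (0)(0) + (1/b)(1/b) = 1/b^2
g'_{ij} = diag(1/a^2, 1/b^2)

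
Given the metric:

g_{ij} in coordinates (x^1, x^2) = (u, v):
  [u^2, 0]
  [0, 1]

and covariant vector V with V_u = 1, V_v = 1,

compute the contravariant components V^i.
Inverse metric (diagonal): g^{uu} = 1/u^2, g^{vv} = 1
V^i = g^{ij} V_j:
V^u = (1/u^2)(1) + (0)(1) = 1/u^2
V^v = (0)(1) + (1)(1) = 1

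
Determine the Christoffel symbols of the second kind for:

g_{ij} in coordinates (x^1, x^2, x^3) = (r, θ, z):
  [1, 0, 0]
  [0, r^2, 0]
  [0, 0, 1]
Using Γ^k_{ij} = (1/2) g^{km} (∂_i g_{mj} + ∂_j g_{mi} - ∂_m g_{ij}); the metric is diagonal, so only the m = k term contributes.
Non-zero symbols (using the symmetry Γ^k_{ij} = Γ^k_{ji}):
Γ^r_{θ θ} = (1/2) g^{rr} (∂_θ g_{rθ} + ∂_θ g_{rθ} - ∂_r g_{θθ}) = (1/2)(1)((0) + (0) - (2*r)) = -r
Γ^θ_{r θ} = (1/2) g^{θθ} (∂_r g_{θθ} + ∂_θ g_{θr} - ∂_θ g_{rθ}) = (1/2)(1/r^2)((2*r) + (0) - (0)) = 1/r
All other Christoffel symbols are zero.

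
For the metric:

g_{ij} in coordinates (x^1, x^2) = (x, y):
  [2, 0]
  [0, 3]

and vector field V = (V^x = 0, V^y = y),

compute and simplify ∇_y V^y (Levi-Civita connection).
All Christoffel symbols are zero.
∇_y V^y = ∂_y V^y + Γ^y_{y j} V^j
  = (1) + (0)(0) + (0)(y)
  = 1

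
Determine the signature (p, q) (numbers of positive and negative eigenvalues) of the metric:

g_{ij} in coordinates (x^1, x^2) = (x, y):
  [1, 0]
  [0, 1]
The metric is diagonal, so its eigenvalues are the diagonal entries: 1, 1 (at a generic point, where coordinate-dependent entries are positive).
2 positive, 0 negative.
(2, 0) - Riemannian (positive definite)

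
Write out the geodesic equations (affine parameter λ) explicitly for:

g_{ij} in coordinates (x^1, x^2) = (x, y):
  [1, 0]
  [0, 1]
Geodesic equation: d^2x^k/dλ^2 + Γ^k_{ij} (dx^i/dλ)(dx^j/dλ) = 0.
All Christoffel symbols vanish, so the geodesics are straight lines:
d^2x/dλ^2 = 0
d^2y/dλ^2 = 0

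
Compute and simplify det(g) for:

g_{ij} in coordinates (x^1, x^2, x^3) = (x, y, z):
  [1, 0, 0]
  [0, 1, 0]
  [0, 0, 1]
Diagonal metric: det(g) = g_{11}·g_{22}·g_{33}
= (1)·(1)·(1)
det(g) = 1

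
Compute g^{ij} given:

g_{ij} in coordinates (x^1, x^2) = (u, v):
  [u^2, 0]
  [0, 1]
The metric is diagonal, so g^{ij} is diagonal with entries 1/g_{ii}: diag(1/(u^2), 1).
g^{ij}:
  [1/u^2, 0]
  [0, 1]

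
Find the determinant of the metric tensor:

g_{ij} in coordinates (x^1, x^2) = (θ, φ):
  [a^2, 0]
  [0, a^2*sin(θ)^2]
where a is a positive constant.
For a 2×2 metric: det(g) = g_{11}·g_{22} - g_{12}·g_{21}
= (a^2)·(a^2*sin(θ)^2) - (0)·(0)
= a^4*sin(θ)^2 - 0
det(g) = a^4*sin(θ)^2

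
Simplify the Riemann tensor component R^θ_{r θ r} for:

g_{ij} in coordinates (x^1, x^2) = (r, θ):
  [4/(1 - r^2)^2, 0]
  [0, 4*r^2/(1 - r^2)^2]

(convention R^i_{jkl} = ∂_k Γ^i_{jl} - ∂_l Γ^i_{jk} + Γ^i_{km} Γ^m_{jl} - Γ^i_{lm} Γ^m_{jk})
Non-zero Christoffel symbols (Γ^k_{ij} = Γ^k_{ji}):
Γ^r_{r r} = 2*r/(1 - r^2)
Γ^r_{θ θ} = (r^3 + r)/(r^2 - 1)
Γ^θ_{r θ} = (-r^2 - 1)/(r^3 - r)
R^θ_{r θ r} = ∂_θ Γ^θ_{r r} - ∂_r Γ^θ_{r θ} + Γ^θ_{θ m} Γ^m_{r r} - Γ^θ_{r m} Γ^m_{r θ}
  = (0) - ((r^4 + 4*r^2 - 1)/(r^3 - r)^2) + (2*(r^2 + 1)/(r^2 - 1)^2) - ((r^2 + 1)^2/(r^3 - r)^2) = -4/(r^2 - 1)^2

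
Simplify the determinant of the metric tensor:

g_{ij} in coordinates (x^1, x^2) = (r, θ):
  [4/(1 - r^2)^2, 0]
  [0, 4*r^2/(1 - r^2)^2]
For a 2×2 metric: det(g) = g_{11}·g_{22} - g_{12}·g_{21}
= (4/(1 - r^2)^2)·(4*r^2/(1 - r^2)^2) - (0)·(0)
= 16*r^2/(1 - r^2)^4 - 0
det(g) = 16*r^2/(1 - r^2)^4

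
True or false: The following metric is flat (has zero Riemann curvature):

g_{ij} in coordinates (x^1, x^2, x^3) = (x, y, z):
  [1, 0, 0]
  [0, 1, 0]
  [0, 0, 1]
All metric components are constant, so every Christoffel symbol vanishes and R^i_{jkl} = 0.
True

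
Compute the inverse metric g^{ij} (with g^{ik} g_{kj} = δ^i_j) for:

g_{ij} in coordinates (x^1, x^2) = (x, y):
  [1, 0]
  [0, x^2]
The metric is diagonal, so g^{ij} is diagonal with entries 1/g_{ii}: diag(1, 1/(x^2)).
g^{ij}:
  [1, 0]
  [0, 1/x^2]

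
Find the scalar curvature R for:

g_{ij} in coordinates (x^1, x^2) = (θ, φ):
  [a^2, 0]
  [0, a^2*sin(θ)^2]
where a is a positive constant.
Non-zero Christoffel symbols (Γ^k_{ij} = Γ^k_{ji}):
Γ^θ_{φ φ} = -sin(2*θ)/2
Γ^φ_{θ φ} = 1/tan(θ)
Ricci tensor (R_{ij} = R^k_{ikj}): R_{θθ} = 1, R_{θφ} = 0, R_{φφ} = sin(θ)^2
Inverse metric: g^{θθ} = 1/a^2, g^{φφ} = 1/(a^2*sin(θ)^2)
R = g^{ij} R_{ij} = (1/a^2)(1) + (1/(a^2*sin(θ)^2))(sin(θ)^2) = 2/a^2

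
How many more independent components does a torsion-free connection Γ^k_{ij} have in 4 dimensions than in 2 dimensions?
Independent components in n dimensions: n × n(n+1)/2 = n^2(n+1)/2.
4D: 4 × 10 = 40
2D: 2 × 3 = 6
Difference = 40 - 6 = 34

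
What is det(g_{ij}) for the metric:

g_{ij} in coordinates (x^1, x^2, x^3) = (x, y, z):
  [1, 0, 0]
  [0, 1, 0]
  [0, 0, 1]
Diagonal metric: det(g) = g_{11}·g_{22}·g_{33}
= (1)·(1)·(1)
det(g) = 1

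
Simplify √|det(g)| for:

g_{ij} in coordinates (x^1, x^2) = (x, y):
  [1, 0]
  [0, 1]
det(g) = 1
√|det(g)| = 1
Volume element: dV = 1 dx dy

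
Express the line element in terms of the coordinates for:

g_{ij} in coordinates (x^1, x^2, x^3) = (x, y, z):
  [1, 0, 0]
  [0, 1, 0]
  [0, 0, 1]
ds^2 = g_{ij} dx^i dx^j; only the non-zero components contribute.
ds^2 = dx^2 + dy^2 + dz^2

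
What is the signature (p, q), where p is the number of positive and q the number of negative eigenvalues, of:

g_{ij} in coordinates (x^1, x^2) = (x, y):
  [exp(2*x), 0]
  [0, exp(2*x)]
The metric is diagonal, so its eigenvalues are the diagonal entries: exp(2*x), exp(2*x) (at a generic point, where coordinate-dependent entries are positive).
2 positive, 0 negative.
(2, 0) - Riemannian (positive definite)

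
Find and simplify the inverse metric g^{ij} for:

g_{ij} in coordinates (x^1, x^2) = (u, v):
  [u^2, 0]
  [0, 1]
The metric is diagonal, so g^{ij} is diagonal with entries 1/g_{ii}: diag(1/(u^2), 1).
g^{ij}:
  [1/u^2, 0]
  [0, 1]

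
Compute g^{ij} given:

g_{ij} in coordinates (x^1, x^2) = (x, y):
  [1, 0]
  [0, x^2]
The metric is diagonal, so g^{ij} is diagonal with entries 1/g_{ii}: diag(1, 1/(x^2)).
g^{ij}:
  [1, 0]
  [0, 1/x^2]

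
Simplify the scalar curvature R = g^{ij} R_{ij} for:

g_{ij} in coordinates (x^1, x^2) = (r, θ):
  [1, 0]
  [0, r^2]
Non-zero Christoffel symbols (Γ^k_{ij} = Γ^k_{ji}):
Γ^r_{θ θ} = -r
Γ^θ_{r θ} = 1/r
Ricci tensor (R_{ij} = R^k_{ikj}): R_{rr} = 0, R_{rθ} = 0, R_{θθ} = 0
Inverse metric: g^{rr} = 1, g^{θθ} = 1/r^2
R = g^{ij} R_{ij} = (1)(0) + (1/r^2)(0) = 0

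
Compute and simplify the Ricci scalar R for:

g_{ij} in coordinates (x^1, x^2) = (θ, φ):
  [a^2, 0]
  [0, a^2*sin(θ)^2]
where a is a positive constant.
Non-zero Christoffel symbols (Γ^k_{ij} = Γ^k_{ji}):
Γ^θ_{φ φ} = -sin(2*θ)/2
Γ^φ_{θ φ} = 1/tan(θ)
Ricci tensor (R_{ij} = R^k_{ikj}): R_{θθ} = 1, R_{θφ} = 0, R_{φφ} = sin(θ)^2
Inverse metric: g^{θθ} = 1/a^2, g^{φφ} = 1/(a^2*sin(θ)^2)
R = g^{ij} R_{ij} = (1/a^2)(1) + (1/(a^2*sin(θ)^2))(sin(θ)^2) = 2/a^2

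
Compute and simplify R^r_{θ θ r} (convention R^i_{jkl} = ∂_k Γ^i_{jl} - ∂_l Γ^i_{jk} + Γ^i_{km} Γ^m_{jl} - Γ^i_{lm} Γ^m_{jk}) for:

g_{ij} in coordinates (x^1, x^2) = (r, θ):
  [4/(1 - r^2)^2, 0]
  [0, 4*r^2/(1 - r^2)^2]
Non-zero Christoffel symbols (Γ^k_{ij} = Γ^k_{ji}):
Γ^r_{r r} = 2*r/(1 - r^2)
Γ^r_{θ θ} = (r^3 + r)/(r^2 - 1)
Γ^θ_{r θ} = (-r^2 - 1)/(r^3 - r)
R^r_{θ θ r} = ∂_θ Γ^r_{θ r} - ∂_r Γ^r_{θ θ} + Γ^r_{θ m} Γ^m_{θ r} - Γ^r_{r m} Γ^m_{θ θ}
  = (0) - ((r^4 - 4*r^2 - 1)/(r^2 - 1)^2) + (-(r^2 + 1)^2/(r^2 - 1)^2) - (-2*r^2*(r^2 + 1)/(r^2 - 1)^2) = 4*r^2/(r^2 - 1)^2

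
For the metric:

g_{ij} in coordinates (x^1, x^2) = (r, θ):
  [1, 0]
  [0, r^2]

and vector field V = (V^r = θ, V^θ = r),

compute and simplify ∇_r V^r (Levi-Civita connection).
Non-zero Christoffel symbols:
Γ^r_{θ θ} = -r
Γ^θ_{r θ} = 1/r
∇_r V^r = ∂_r V^r + Γ^r_{r j} V^j
  = (0) + (0)(θ) + (0)(r)
  = 0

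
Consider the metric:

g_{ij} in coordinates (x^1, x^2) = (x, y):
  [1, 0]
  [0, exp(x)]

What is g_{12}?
With x^1 = x, x^2 = y, g_{12} = g_{xy} is the row-1, column-2 entry of the matrix.
g_{12} = 0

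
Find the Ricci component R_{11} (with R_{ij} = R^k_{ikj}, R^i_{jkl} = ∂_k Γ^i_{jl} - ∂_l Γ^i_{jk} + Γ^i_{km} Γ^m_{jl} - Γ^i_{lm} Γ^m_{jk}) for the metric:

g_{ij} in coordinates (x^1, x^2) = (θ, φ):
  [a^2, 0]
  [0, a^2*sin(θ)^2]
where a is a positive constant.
Non-zero Christoffel symbols (Γ^k_{ij} = Γ^k_{ji}):
Γ^θ_{φ φ} = -sin(2*θ)/2
Γ^φ_{θ φ} = 1/tan(θ)
R^θ_{θ θ θ} = 0 (a repeated index in an antisymmetric pair)
R^φ_{θ φ θ} = ∂_φ Γ^φ_{θ θ} - ∂_θ Γ^φ_{θ φ} + Γ^φ_{φ m} Γ^m_{θ θ} - Γ^φ_{θ m} Γ^m_{θ φ}
  = (0) - (-1/sin(θ)^2) + (0) - (1/tan(θ)^2) = 1
R_{θθ} = R^θ_{θ θ θ} + R^φ_{θ φ θ} = (0) + (1) = 1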